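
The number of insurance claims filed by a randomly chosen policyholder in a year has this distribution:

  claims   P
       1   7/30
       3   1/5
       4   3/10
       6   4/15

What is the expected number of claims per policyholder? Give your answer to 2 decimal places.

3.63

E[X] = (7/30)·1 + (1/5)·3 + (3/10)·4 + (4/15)·6
     = 109/30 ≈ 3.63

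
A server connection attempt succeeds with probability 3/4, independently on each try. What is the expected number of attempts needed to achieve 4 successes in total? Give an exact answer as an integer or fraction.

16/3

By linearity (sum of 4 independent geometric waits), E[trials] = 4/p = 4/(3/4) = 16/3.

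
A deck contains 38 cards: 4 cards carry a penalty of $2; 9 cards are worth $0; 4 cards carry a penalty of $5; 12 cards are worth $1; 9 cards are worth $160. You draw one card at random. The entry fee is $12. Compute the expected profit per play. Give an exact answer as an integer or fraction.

484/19 dollars

E[payout] = (4/38)·(-2) + (9/38)·0 + (4/38)·(-5) + (12/38)·1 + (9/38)·160 = 712/19
Expected profit = 712/19 − 12 = 484/19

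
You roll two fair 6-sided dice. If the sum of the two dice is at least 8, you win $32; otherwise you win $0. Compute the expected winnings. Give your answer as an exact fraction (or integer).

40/3 dollars

E[payout] = (7/12)·0 + (5/12)·32 = 40/3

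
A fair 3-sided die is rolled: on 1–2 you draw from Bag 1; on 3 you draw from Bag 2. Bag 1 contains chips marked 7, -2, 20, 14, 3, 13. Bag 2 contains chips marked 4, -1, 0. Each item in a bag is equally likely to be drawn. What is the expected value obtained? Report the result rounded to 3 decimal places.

E[X | Bag 1] = (7 − 2 + 20 + 14 + 3 + 13)/6 = 55/6
E[X | Bag 2] = (4 − 1 + 0)/3 = 1
E[X] = (2/3)·55/6 + (1/3)·1 = 58/9 ≈ 6.444

6.444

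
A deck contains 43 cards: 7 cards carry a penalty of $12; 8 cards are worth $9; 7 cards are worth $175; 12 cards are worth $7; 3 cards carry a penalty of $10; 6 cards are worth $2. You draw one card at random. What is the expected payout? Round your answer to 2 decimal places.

E[payout] = (7/43)·(-12) + (8/43)·9 + (7/43)·175 + (12/43)·7 + (3/43)·(-10) + (6/43)·2 = 1279/43
≈ $29.74

$29.74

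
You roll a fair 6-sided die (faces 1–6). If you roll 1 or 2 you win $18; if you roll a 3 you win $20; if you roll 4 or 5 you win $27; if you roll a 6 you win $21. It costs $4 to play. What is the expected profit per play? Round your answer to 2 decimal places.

$17.83

E[payout] = (1/3)·18 + (1/6)·20 + (1/6)·21 + (1/3)·27 = 131/6
Expected profit = 131/6 − 4 = 107/6 ≈ $17.83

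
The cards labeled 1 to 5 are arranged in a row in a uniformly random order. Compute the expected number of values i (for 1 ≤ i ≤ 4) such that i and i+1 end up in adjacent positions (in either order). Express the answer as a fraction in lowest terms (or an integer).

8/5

For each i ∈ {1,…,4}, let Xᵢ = 1 if i and i+1 are adjacent. P(Xᵢ=1) = 2·(5−1)!/5! = 2/5.
By linearity, E[ΣXᵢ] = (4)·(2/5) = 8/5.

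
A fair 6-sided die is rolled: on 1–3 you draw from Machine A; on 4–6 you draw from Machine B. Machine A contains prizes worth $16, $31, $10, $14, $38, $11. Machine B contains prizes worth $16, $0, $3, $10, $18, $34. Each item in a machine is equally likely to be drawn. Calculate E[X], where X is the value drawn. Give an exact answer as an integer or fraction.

E[X | Machine A] = (16 + 31 + 10 + 14 + 38 + 11)/6 = 20
E[X | Machine B] = (16 + 0 + 3 + 10 + 18 + 34)/6 = 27/2
E[X] = (1/2)·20 + (1/2)·27/2 = 67/4

67/4 dollars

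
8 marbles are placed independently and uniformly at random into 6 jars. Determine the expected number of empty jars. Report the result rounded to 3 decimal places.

1.395

Let Xⱼ=1 if jar j is empty. P(Xⱼ=1) = ((6-1)/6)^8 = 390625/1679616.
By linearity, E[#empty] = 6·390625/1679616 = 390625/279936.
≈ 1.395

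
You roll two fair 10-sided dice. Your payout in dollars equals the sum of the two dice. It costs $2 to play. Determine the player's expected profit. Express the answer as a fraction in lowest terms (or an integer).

$9

Distribution of the sum of the two dice: 2 w.p. 1/100, 3 w.p. 1/50, 4 w.p. 3/100, 5 w.p. 1/25, 6 w.p. 1/20, 7 w.p. 3/50, …
E[payout] = (1/100)·2 + (1/50)·3 + (3/100)·4 + (1/25)·5 + (1/20)·6 + (3/50)·7 + (7/100)·8 + (2/25)·9 + (9/100)·10 + (1/10)·11 + (9/100)·12 + (2/25)·13 + (7/100)·14 + (3/50)·15 + (1/20)·16 + (1/25)·17 + (3/100)·18 + (1/50)·19 + (1/100)·20 = 11
Expected profit = 11 − 2 = 9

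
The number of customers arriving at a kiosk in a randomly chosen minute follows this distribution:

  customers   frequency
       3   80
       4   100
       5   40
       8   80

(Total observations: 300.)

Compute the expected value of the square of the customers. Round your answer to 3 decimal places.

Total = 300, so P(customers=3) = 80/300, etc.
E[X²] = (4/15)·9 + (1/3)·16 + (2/15)·25 + (4/15)·64
     = 422/15 ≈ 28.133

28.133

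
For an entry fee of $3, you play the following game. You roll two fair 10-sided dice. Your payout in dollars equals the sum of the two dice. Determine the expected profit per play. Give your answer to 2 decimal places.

$8.00

Distribution of the sum of the two dice: 2 w.p. 1/100, 3 w.p. 1/50, 4 w.p. 3/100, 5 w.p. 1/25, 6 w.p. 1/20, 7 w.p. 3/50, …
E[payout] = (1/100)·2 + (1/50)·3 + (3/100)·4 + (1/25)·5 + (1/20)·6 + (3/50)·7 + (7/100)·8 + (2/25)·9 + (9/100)·10 + (1/10)·11 + (9/100)·12 + (2/25)·13 + (7/100)·14 + (3/50)·15 + (1/20)·16 + (1/25)·17 + (3/100)·18 + (1/50)·19 + (1/100)·20 = 11
Expected profit = 11 − 3 = 8 ≈ $8.00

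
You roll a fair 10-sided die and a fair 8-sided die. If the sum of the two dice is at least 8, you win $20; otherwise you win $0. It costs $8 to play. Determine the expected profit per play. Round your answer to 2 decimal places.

$6.75

E[payout] = (21/80)·0 + (59/80)·20 = 59/4
Expected profit = 59/4 − 8 = 27/4 ≈ $6.75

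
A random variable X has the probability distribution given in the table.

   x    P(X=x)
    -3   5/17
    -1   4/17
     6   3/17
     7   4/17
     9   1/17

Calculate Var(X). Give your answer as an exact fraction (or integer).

E[X] = (5/17)·(-3) + (4/17)·(-1) + (3/17)·6 + (4/17)·7 + (1/17)·9 = 36/17
E[X²] = (5/17)·9 + (4/17)·1 + (3/17)·36 + (4/17)·49 + (1/17)·81 = 434/17
Var(X) = 434/17 − (36/17)² = 6082/289

6082/289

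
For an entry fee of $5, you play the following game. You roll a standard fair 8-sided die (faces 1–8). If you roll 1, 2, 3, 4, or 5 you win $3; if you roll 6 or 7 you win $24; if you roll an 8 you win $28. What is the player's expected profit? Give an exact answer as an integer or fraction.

E[payout] = (5/8)·3 + (1/4)·24 + (1/8)·28 = 91/8
Expected profit = 91/8 − 5 = 51/8

51/8 dollars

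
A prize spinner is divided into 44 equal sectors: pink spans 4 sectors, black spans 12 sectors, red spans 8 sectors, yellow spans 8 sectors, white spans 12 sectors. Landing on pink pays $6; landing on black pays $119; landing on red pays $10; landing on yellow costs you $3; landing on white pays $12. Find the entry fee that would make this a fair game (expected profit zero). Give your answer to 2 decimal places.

$37.55

E[payout] = (4/44)·6 + (12/44)·119 + (8/44)·10 + (8/44)·(-3) + (12/44)·12 = 413/11
Fair fee = E[payout] = 413/11 ≈ $37.55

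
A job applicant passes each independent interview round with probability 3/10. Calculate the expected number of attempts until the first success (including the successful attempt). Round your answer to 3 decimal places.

3.333

For a geometric distribution, E[trials] = 1/p = 1/(3/10) = 10/3.
≈ 3.333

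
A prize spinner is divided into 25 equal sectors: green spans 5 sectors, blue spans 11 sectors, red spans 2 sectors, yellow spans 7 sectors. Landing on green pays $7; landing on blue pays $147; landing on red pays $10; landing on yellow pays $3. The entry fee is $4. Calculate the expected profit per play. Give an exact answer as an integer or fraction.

E[payout] = (5/25)·7 + (11/25)·147 + (2/25)·10 + (7/25)·3 = 1693/25
Expected profit = 1693/25 − 4 = 1593/25

1593/25 dollars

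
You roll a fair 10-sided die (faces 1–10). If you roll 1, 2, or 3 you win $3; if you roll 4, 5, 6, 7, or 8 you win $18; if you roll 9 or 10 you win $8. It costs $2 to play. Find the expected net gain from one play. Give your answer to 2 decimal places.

$9.50

E[payout] = (3/10)·3 + (1/5)·8 + (1/2)·18 = 23/2
Expected profit = 23/2 − 2 = 19/2 ≈ $9.50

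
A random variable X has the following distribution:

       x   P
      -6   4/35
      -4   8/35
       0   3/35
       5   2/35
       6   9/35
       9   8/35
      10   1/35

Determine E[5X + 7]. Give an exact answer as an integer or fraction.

E[5x+7] = (4/35)·(-23) + (8/35)·(-13) + (3/35)·7 + (2/35)·32 + (9/35)·37 + (8/35)·52 + (1/35)·57
     = 139/7

139/7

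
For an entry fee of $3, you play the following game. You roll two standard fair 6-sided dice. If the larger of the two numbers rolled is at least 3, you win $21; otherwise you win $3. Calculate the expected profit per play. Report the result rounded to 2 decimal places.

E[payout] = (1/9)·3 + (8/9)·21 = 19
Expected profit = 19 − 3 = 16 ≈ $16.00

$16.00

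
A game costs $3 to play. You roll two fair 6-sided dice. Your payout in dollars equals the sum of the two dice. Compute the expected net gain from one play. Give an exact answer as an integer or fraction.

$4

Distribution of the sum of the two dice: 2 w.p. 1/36, 3 w.p. 1/18, 4 w.p. 1/12, 5 w.p. 1/9, 6 w.p. 5/36, 7 w.p. 1/6, …
E[payout] = (1/36)·2 + (1/18)·3 + (1/12)·4 + (1/9)·5 + (5/36)·6 + (1/6)·7 + (5/36)·8 + (1/9)·9 + (1/12)·10 + (1/18)·11 + (1/36)·12 = 7
Expected profit = 7 − 3 = 4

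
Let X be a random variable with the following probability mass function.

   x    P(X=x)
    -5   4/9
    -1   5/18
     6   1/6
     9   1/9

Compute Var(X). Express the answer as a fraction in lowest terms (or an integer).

941/36

E[X] = (4/9)·(-5) + (5/18)·(-1) + (1/6)·6 + (1/9)·9 = -1/2
E[X²] = (4/9)·25 + (5/18)·1 + (1/6)·36 + (1/9)·81 = 475/18
Var(X) = 475/18 − (-1/2)² = 941/36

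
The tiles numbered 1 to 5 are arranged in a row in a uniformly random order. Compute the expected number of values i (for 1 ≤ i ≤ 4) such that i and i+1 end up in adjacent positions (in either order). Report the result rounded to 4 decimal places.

For each i ∈ {1,…,4}, let Xᵢ = 1 if i and i+1 are adjacent. P(Xᵢ=1) = 2·(5−1)!/5! = 2/5.
By linearity, E[ΣXᵢ] = (4)·(2/5) = 8/5.
≈ 1.6000

1.6000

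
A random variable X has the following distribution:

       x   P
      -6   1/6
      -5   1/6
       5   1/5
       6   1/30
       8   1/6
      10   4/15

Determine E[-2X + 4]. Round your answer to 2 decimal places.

-2.73

E[-2x+4] = (1/6)·16 + (1/6)·14 + (1/5)·(-6) + (1/30)·(-8) + (1/6)·(-12) + (4/15)·(-16)
     = -41/15 ≈ -2.73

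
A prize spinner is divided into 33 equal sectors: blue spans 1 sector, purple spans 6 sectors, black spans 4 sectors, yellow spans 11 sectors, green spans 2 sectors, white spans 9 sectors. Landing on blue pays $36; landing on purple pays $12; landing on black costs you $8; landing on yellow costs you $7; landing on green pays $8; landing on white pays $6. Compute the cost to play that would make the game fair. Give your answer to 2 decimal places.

$2.09

E[payout] = (1/33)·36 + (6/33)·12 + (4/33)·(-8) + (11/33)·(-7) + (2/33)·8 + (9/33)·6 = 23/11
Fair fee = E[payout] = 23/11 ≈ $2.09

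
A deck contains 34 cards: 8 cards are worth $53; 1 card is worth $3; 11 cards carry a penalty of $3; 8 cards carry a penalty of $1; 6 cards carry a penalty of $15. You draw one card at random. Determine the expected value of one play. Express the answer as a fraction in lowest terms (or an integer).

148/17 dollars

E[payout] = (8/34)·53 + (1/34)·3 + (11/34)·(-3) + (8/34)·(-1) + (6/34)·(-15) = 148/17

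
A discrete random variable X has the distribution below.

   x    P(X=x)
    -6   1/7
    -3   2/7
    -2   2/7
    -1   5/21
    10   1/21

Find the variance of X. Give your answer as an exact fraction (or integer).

E[X] = (1/7)·(-6) + (2/7)·(-3) + (2/7)·(-2) + (5/21)·(-1) + (1/21)·10 = -43/21
E[X²] = (1/7)·36 + (2/7)·9 + (2/7)·4 + (5/21)·1 + (1/21)·100 = 97/7
Var(X) = 97/7 − (-43/21)² = 4262/441

4262/441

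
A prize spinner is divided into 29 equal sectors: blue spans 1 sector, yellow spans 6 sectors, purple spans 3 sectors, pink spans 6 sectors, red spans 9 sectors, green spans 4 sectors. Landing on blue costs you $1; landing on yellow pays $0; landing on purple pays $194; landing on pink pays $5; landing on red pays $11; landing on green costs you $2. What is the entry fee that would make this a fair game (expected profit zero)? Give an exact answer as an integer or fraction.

702/29 dollars

E[payout] = (1/29)·(-1) + (6/29)·0 + (3/29)·194 + (6/29)·5 + (9/29)·11 + (4/29)·(-2) = 702/29
Fair fee = E[payout] = 702/29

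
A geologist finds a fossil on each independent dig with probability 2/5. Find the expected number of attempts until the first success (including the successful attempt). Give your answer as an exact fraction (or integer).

For a geometric distribution, E[trials] = 1/p = 1/(2/5) = 5/2.

5/2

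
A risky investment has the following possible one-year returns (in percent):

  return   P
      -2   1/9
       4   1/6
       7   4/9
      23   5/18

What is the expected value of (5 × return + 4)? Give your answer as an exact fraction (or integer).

E[5x+4] = (1/9)·(-6) + (1/6)·24 + (4/9)·39 + (5/18)·119
     = 967/18

967/18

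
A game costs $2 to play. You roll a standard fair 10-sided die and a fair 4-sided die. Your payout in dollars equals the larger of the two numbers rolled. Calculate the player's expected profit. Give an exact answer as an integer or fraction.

Distribution of the larger of the two numbers rolled: 1 w.p. 1/40, 2 w.p. 3/40, 3 w.p. 1/8, 4 w.p. 7/40, 5 w.p. 1/10, 6 w.p. 1/10, …
E[payout] = (1/40)·1 + (3/40)·2 + (1/8)·3 + (7/40)·4 + (1/10)·5 + (1/10)·6 + (1/10)·7 + (1/10)·8 + (1/10)·9 + (1/10)·10 = 23/4
Expected profit = 23/4 − 2 = 15/4

15/4 dollars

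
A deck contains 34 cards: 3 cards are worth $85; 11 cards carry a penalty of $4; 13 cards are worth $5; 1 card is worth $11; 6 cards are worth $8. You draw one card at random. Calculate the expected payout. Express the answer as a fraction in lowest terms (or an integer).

335/34 dollars

E[payout] = (3/34)·85 + (11/34)·(-4) + (13/34)·5 + (1/34)·11 + (6/34)·8 = 335/34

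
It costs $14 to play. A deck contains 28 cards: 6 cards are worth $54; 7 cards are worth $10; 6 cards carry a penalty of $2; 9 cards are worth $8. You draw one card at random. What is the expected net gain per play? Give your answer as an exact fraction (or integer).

31/14 dollars

E[payout] = (6/28)·54 + (7/28)·10 + (6/28)·(-2) + (9/28)·8 = 227/14
Expected profit = 227/14 − 14 = 31/14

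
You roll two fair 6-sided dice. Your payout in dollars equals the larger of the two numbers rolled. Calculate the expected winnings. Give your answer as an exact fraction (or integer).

Distribution of the larger of the two numbers rolled: 1 w.p. 1/36, 2 w.p. 1/12, 3 w.p. 5/36, 4 w.p. 7/36, 5 w.p. 1/4, 6 w.p. 11/36
E[payout] = (1/36)·1 + (1/12)·2 + (5/36)·3 + (7/36)·4 + (1/4)·5 + (11/36)·6 = 161/36

161/36 dollars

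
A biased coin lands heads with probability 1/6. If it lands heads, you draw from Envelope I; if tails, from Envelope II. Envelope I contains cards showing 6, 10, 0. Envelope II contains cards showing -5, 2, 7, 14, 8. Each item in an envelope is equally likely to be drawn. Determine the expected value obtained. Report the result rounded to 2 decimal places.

E[X | Envelope I] = (6 + 10 + 0)/3 = 16/3
E[X | Envelope II] = (-5 + 2 + 7 + 14 + 8)/5 = 26/5
E[X] = (1/6)·16/3 + (5/6)·26/5 = 47/9 ≈ 5.22

5.22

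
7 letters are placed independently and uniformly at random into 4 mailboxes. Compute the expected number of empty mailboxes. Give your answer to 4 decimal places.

Let Xⱼ=1 if mailbox j is empty. P(Xⱼ=1) = ((4-1)/4)^7 = 2187/16384.
By linearity, E[#empty] = 4·2187/16384 = 2187/4096.
≈ 0.5339

0.5339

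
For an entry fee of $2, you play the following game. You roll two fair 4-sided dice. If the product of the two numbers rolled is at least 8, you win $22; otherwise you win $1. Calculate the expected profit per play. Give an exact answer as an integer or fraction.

E[payout] = (5/8)·1 + (3/8)·22 = 71/8
Expected profit = 71/8 − 2 = 55/8

55/8 dollars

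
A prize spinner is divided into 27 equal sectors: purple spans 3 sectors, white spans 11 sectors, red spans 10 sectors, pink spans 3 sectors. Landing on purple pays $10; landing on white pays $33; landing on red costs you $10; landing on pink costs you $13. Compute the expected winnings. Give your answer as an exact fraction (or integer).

E[payout] = (3/27)·10 + (11/27)·33 + (10/27)·(-10) + (3/27)·(-13) = 254/27

254/27 dollars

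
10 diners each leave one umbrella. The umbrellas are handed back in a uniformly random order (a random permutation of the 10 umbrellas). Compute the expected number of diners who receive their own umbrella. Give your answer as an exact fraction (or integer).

1

Let Xᵢ = 1 if person i gets their own umbrella. For each i, P(Xᵢ=1) = 1/10.
By linearity of expectation, E[X₁+…+X_10] = 10·(1/10) = 1.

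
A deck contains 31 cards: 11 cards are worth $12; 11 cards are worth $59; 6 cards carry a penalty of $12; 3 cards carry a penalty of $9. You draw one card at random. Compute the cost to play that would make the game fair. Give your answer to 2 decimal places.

E[payout] = (11/31)·12 + (11/31)·59 + (6/31)·(-12) + (3/31)·(-9) = 22
Fair fee = E[payout] = 22 ≈ $22.00

$22.00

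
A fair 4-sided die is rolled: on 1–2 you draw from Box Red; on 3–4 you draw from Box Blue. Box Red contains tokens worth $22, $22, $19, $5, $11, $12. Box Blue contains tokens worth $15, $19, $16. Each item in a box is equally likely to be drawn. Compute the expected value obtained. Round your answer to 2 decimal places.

$15.92

E[X | Box Red] = (22 + 22 + 19 + 5 + 11 + 12)/6 = 91/6
E[X | Box Blue] = (15 + 19 + 16)/3 = 50/3
E[X] = (1/2)·91/6 + (1/2)·50/3 = 191/12 ≈ 15.92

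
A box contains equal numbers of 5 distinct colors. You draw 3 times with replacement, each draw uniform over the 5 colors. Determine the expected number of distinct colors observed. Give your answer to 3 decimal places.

2.440

Let Xⱼ=1 if type j appears at least once. P(Xⱼ=1) = 1 − ((5−1)/5)^3 = 61/125.
E[#distinct] = 5·61/125 = 61/25.
≈ 2.440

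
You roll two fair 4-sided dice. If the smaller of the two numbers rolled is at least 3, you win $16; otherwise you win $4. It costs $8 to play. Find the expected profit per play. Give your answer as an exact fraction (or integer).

E[payout] = (3/4)·4 + (1/4)·16 = 7
Expected profit = 7 − 8 = -1

-$1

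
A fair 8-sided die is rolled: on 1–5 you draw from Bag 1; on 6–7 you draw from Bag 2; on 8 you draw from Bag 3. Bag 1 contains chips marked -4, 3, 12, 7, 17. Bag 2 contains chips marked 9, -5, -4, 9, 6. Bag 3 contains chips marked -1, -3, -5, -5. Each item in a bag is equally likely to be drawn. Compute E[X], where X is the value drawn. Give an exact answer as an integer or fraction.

75/16

E[X | Bag 1] = (-4 + 3 + 12 + 7 + 17)/5 = 7
E[X | Bag 2] = (9 − 5 − 4 + 9 + 6)/5 = 3
E[X | Bag 3] = (-1 − 3 − 5 − 5)/4 = -7/2
E[X] = (5/8)·7 + (1/4)·3 + (1/8)·(-7/2) = 75/16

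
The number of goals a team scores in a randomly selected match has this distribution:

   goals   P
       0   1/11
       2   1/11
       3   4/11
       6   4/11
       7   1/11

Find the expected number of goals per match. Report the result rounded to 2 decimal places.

E[X] = (1/11)·0 + (1/11)·2 + (4/11)·3 + (4/11)·6 + (1/11)·7
     = 45/11 ≈ 4.09

4.09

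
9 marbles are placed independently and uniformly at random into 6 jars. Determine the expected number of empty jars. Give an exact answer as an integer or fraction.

Let Xⱼ=1 if jar j is empty. P(Xⱼ=1) = ((6-1)/6)^9 = 1953125/10077696.
By linearity, E[#empty] = 6·1953125/10077696 = 1953125/1679616.

1953125/1679616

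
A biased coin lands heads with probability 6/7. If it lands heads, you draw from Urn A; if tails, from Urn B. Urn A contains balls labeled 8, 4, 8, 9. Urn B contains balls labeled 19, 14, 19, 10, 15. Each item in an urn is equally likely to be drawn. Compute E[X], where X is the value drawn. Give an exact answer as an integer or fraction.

E[X | Urn A] = (8 + 4 + 8 + 9)/4 = 29/4
E[X | Urn B] = (19 + 14 + 19 + 10 + 15)/5 = 77/5
E[X] = (6/7)·29/4 + (1/7)·77/5 = 589/70

589/70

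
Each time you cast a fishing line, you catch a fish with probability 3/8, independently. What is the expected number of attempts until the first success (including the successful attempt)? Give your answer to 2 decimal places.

For a geometric distribution, E[trials] = 1/p = 1/(3/8) = 8/3.
≈ 2.67

2.67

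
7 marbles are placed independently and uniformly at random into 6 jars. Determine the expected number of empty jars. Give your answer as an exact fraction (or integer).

Let Xⱼ=1 if jar j is empty. P(Xⱼ=1) = ((6-1)/6)^7 = 78125/279936.
By linearity, E[#empty] = 6·78125/279936 = 78125/46656.

78125/46656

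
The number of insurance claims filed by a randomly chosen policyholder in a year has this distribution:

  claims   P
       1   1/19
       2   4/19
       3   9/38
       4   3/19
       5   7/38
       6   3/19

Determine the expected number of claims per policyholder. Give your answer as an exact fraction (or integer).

70/19

E[X] = (1/19)·1 + (4/19)·2 + (9/38)·3 + (3/19)·4 + (7/38)·5 + (3/19)·6
     = 70/19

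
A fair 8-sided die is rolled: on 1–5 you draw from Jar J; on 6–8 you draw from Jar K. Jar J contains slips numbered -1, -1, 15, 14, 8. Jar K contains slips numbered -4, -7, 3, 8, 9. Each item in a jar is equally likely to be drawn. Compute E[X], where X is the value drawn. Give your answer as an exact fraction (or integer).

E[X | Jar J] = (-1 − 1 + 15 + 14 + 8)/5 = 7
E[X | Jar K] = (-4 − 7 + 3 + 8 + 9)/5 = 9/5
E[X] = (5/8)·7 + (3/8)·9/5 = 101/20

101/20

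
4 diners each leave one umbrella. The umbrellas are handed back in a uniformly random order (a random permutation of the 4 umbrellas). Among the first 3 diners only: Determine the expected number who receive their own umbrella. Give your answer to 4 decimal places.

Let Xᵢ = 1 if person i gets their own umbrella. For each i, P(Xᵢ=1) = 1/4.
By linearity of expectation, E[X₁+…+X_3] = 3·(1/4) = 3/4.
≈ 0.7500

0.7500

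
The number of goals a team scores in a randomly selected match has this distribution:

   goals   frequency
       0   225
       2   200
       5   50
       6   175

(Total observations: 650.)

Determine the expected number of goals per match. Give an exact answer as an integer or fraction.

34/13

Total = 650, so P(goals=0) = 225/650, etc.
E[X] = (9/26)·0 + (4/13)·2 + (1/13)·5 + (7/26)·6
     = 34/13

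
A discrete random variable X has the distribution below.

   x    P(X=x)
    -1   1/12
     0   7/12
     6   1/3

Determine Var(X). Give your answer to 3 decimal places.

E[X] = (1/12)·(-1) + (7/12)·0 + (1/3)·6 = 23/12
E[X²] = (1/12)·1 + (7/12)·0 + (1/3)·36 = 145/12
Var(X) = 145/12 − (23/12)² = 1211/144 ≈ 8.410

8.410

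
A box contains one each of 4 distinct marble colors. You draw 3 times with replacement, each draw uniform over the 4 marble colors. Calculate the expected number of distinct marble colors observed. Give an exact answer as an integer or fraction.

37/16

Let Xⱼ=1 if type j appears at least once. P(Xⱼ=1) = 1 − ((4−1)/4)^3 = 37/64.
E[#distinct] = 4·37/64 = 37/16.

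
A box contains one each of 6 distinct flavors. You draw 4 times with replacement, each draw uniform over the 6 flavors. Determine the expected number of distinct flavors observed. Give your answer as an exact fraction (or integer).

671/216

Let Xⱼ=1 if type j appears at least once. P(Xⱼ=1) = 1 − ((6−1)/6)^4 = 671/1296.
E[#distinct] = 6·671/1296 = 671/216.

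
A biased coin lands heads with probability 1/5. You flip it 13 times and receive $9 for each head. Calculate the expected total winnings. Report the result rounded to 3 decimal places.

$23.400

E[#heads] = 13·1/5 = 13/5 (linearity over flips).
E[winnings] = 9·13/5 = 117/5.
≈ 23.400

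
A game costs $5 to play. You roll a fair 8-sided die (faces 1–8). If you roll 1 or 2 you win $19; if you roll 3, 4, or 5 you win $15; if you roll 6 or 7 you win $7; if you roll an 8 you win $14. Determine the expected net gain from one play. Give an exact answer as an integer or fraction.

71/8 dollars

E[payout] = (1/4)·7 + (1/8)·14 + (3/8)·15 + (1/4)·19 = 111/8
Expected profit = 111/8 − 5 = 71/8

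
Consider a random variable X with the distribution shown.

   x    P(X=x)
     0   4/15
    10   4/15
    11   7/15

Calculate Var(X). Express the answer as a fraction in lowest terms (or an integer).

1672/75

E[X] = (4/15)·0 + (4/15)·10 + (7/15)·11 = 39/5
E[X²] = (4/15)·0 + (4/15)·100 + (7/15)·121 = 1247/15
Var(X) = 1247/15 − (39/5)² = 1672/75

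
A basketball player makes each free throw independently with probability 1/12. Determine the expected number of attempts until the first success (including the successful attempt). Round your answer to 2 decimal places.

For a geometric distribution, E[trials] = 1/p = 1/(1/12) = 12.
≈ 12.00

12.00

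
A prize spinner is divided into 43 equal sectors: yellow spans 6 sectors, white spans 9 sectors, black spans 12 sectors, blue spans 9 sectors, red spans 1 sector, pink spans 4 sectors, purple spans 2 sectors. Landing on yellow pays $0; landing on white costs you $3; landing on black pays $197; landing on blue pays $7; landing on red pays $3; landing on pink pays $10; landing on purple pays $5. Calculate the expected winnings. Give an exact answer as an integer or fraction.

2453/43 dollars

E[payout] = (6/43)·0 + (9/43)·(-3) + (12/43)·197 + (9/43)·7 + (1/43)·3 + (4/43)·10 + (2/43)·5 = 2453/43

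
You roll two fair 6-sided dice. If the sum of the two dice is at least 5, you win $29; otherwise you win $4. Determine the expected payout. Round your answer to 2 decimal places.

E[payout] = (1/6)·4 + (5/6)·29 = 149/6
≈ $24.83

$24.83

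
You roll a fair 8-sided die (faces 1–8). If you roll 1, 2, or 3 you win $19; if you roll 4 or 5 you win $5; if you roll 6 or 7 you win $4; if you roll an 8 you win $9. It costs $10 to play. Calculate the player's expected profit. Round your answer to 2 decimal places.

E[payout] = (1/4)·4 + (1/4)·5 + (1/8)·9 + (3/8)·19 = 21/2
Expected profit = 21/2 − 10 = 1/2 ≈ $0.50

$0.50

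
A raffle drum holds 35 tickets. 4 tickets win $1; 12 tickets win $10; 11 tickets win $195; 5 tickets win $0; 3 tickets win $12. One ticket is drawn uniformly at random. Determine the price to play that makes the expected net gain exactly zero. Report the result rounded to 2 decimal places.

$65.86

E[payout] = (4/35)·1 + (12/35)·10 + (11/35)·195 + (5/35)·0 + (3/35)·12 = 461/7
Fair fee = E[payout] = 461/7 ≈ $65.86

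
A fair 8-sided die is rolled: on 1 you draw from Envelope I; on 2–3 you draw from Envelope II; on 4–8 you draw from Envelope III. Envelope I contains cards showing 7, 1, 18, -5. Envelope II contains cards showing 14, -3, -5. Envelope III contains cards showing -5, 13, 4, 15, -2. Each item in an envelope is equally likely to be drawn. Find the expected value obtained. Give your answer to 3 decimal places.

E[X | Envelope I] = (7 + 1 + 18 − 5)/4 = 21/4
E[X | Envelope II] = (14 − 3 − 5)/3 = 2
E[X | Envelope III] = (-5 + 13 + 4 + 15 − 2)/5 = 5
E[X] = (1/8)·21/4 + (1/4)·2 + (5/8)·5 = 137/32 ≈ 4.281

4.281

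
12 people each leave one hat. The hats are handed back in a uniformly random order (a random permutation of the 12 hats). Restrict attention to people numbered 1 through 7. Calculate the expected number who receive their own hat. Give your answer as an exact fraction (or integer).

7/12

Let Xᵢ = 1 if person i gets their own hat. For each i, P(Xᵢ=1) = 1/12.
By linearity of expectation, E[X₁+…+X_7] = 7·(1/12) = 7/12.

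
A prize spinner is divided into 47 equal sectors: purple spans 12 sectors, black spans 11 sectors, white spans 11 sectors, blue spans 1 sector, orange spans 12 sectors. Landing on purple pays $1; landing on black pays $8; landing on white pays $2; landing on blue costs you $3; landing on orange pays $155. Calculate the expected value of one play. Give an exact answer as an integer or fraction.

E[payout] = (12/47)·1 + (11/47)·8 + (11/47)·2 + (1/47)·(-3) + (12/47)·155 = 1979/47

1979/47 dollars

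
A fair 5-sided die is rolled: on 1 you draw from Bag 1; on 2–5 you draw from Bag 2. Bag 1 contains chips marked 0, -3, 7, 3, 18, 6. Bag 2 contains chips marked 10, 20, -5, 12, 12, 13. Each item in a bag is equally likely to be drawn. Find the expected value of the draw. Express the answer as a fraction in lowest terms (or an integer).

93/10

E[X | Bag 1] = (0 − 3 + 7 + 3 + 18 + 6)/6 = 31/6
E[X | Bag 2] = (10 + 20 − 5 + 12 + 12 + 13)/6 = 31/3
E[X] = (1/5)·31/6 + (4/5)·31/3 = 93/10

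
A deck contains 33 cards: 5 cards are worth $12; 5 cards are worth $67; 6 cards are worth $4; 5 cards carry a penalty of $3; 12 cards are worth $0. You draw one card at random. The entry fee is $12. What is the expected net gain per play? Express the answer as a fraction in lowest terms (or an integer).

E[payout] = (5/33)·12 + (5/33)·67 + (6/33)·4 + (5/33)·(-3) + (12/33)·0 = 404/33
Expected profit = 404/33 − 12 = 8/33

8/33 dollars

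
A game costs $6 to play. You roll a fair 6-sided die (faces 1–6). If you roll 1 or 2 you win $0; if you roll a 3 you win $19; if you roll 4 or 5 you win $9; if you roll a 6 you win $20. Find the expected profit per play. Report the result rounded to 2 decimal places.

$3.50

E[payout] = (1/3)·0 + (1/3)·9 + (1/6)·19 + (1/6)·20 = 19/2
Expected profit = 19/2 − 6 = 7/2 ≈ $3.50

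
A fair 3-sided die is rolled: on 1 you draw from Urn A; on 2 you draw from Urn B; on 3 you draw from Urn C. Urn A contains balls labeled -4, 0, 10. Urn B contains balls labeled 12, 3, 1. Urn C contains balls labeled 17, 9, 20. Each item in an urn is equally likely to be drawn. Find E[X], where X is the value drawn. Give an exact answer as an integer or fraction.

68/9

E[X | Urn A] = (-4 + 0 + 10)/3 = 2
E[X | Urn B] = (12 + 3 + 1)/3 = 16/3
E[X | Urn C] = (17 + 9 + 20)/3 = 46/3
E[X] = (1/3)·2 + (1/3)·16/3 + (1/3)·46/3 = 68/9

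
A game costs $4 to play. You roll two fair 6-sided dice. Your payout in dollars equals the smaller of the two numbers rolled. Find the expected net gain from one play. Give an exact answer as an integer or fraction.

-53/36 dollars

Distribution of the smaller of the two numbers rolled: 1 w.p. 11/36, 2 w.p. 1/4, 3 w.p. 7/36, 4 w.p. 5/36, 5 w.p. 1/12, 6 w.p. 1/36
E[payout] = (11/36)·1 + (1/4)·2 + (7/36)·3 + (5/36)·4 + (1/12)·5 + (1/36)·6 = 91/36
Expected profit = 91/36 − 4 = -53/36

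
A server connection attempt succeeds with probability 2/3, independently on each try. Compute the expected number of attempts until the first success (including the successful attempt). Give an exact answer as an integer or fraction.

For a geometric distribution, E[trials] = 1/p = 1/(2/3) = 3/2.

3/2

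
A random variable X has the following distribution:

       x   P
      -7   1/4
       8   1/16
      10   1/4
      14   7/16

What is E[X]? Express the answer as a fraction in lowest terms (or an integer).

59/8

E[X] = (1/4)·(-7) + (1/16)·8 + (1/4)·10 + (7/16)·14
     = 59/8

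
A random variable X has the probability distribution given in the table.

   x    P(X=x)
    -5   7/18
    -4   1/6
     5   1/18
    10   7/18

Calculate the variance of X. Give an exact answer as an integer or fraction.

4070/81

E[X] = (7/18)·(-5) + (1/6)·(-4) + (1/18)·5 + (7/18)·10 = 14/9
E[X²] = (7/18)·25 + (1/6)·16 + (1/18)·25 + (7/18)·100 = 158/3
Var(X) = 158/3 − (14/9)² = 4070/81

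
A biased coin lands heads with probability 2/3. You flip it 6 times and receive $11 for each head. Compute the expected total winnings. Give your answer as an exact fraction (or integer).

$44

E[#heads] = 6·2/3 = 4 (linearity over flips).
E[winnings] = 11·4 = 44.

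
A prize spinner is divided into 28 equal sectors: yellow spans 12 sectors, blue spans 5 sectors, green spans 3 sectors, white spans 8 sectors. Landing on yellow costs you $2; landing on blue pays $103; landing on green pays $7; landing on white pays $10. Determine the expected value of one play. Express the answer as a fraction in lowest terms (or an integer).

148/7 dollars

E[payout] = (12/28)·(-2) + (5/28)·103 + (3/28)·7 + (8/28)·10 = 148/7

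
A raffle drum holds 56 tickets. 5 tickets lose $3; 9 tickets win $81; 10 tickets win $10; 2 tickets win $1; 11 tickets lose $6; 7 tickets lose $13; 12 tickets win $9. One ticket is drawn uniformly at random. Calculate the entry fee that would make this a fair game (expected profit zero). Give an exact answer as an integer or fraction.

E[payout] = (5/56)·(-3) + (9/56)·81 + (10/56)·10 + (2/56)·1 + (11/56)·(-6) + (7/56)·(-13) + (12/56)·9 = 767/56
Fair fee = E[payout] = 767/56

767/56 dollars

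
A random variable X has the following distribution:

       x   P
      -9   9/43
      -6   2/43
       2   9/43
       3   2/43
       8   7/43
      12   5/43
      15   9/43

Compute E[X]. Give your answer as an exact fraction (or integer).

E[X] = (9/43)·(-9) + (2/43)·(-6) + (9/43)·2 + (2/43)·3 + (7/43)·8 + (5/43)·12 + (9/43)·15
     = 182/43

182/43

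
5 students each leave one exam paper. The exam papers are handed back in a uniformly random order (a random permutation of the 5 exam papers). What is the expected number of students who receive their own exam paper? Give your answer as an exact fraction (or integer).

Let Xᵢ = 1 if person i gets their own exam paper. For each i, P(Xᵢ=1) = 1/5.
By linearity of expectation, E[X₁+…+X_5] = 5·(1/5) = 1.

1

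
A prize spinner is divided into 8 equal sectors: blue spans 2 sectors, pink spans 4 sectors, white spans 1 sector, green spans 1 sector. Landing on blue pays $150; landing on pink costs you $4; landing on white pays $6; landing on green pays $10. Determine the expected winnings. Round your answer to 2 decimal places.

$37.50

E[payout] = (2/8)·150 + (4/8)·(-4) + (1/8)·6 + (1/8)·10 = 75/2
≈ $37.50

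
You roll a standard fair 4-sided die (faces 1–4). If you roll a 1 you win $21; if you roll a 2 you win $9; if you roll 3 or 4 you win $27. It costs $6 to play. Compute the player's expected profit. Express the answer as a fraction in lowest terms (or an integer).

$15

E[payout] = (1/4)·9 + (1/4)·21 + (1/2)·27 = 21
Expected profit = 21 − 6 = 15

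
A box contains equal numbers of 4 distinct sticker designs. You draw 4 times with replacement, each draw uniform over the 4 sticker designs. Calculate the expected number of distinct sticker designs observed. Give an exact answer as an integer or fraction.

Let Xⱼ=1 if type j appears at least once. P(Xⱼ=1) = 1 − ((4−1)/4)^4 = 175/256.
E[#distinct] = 4·175/256 = 175/64.

175/64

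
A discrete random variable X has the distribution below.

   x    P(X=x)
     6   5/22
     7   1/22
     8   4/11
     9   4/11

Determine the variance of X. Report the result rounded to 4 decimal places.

E[X] = (5/22)·6 + (1/22)·7 + (4/11)·8 + (4/11)·9 = 173/22
E[X²] = (5/22)·36 + (1/22)·49 + (4/11)·64 + (4/11)·81 = 1389/22
Var(X) = 1389/22 − (173/22)² = 629/484 ≈ 1.2996

1.2996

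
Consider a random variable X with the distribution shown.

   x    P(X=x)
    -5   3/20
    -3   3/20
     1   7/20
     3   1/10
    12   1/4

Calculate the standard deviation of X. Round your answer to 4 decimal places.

6.0289

E[X] = 49/20, E[X²] = 847/20
Var(X) = E[X²] − (E[X])² = 847/20 − 2401/400 = 14539/400
SD(X) = √(14539/400) ≈ 6.0289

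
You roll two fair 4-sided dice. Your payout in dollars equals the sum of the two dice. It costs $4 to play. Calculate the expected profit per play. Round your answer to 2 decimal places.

$1.00

Distribution of the sum of the two dice: 2 w.p. 1/16, 3 w.p. 1/8, 4 w.p. 3/16, 5 w.p. 1/4, 6 w.p. 3/16, 7 w.p. 1/8, …
E[payout] = (1/16)·2 + (1/8)·3 + (3/16)·4 + (1/4)·5 + (3/16)·6 + (1/8)·7 + (1/16)·8 = 5
Expected profit = 5 − 4 = 1 ≈ $1.00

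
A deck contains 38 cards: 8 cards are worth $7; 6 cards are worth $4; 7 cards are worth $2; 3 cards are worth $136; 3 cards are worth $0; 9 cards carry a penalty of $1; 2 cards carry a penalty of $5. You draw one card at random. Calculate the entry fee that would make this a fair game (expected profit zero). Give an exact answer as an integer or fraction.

483/38 dollars

E[payout] = (8/38)·7 + (6/38)·4 + (7/38)·2 + (3/38)·136 + (3/38)·0 + (9/38)·(-1) + (2/38)·(-5) = 483/38
Fair fee = E[payout] = 483/38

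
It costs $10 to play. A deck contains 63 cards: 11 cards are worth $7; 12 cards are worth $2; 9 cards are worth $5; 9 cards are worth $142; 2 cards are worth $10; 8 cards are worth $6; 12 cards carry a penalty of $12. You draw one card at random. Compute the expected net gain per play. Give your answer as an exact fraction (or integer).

718/63 dollars

E[payout] = (11/63)·7 + (12/63)·2 + (9/63)·5 + (9/63)·142 + (2/63)·10 + (8/63)·6 + (12/63)·(-12) = 1348/63
Expected profit = 1348/63 − 10 = 718/63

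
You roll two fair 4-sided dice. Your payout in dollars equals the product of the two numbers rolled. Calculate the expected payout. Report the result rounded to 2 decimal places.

Distribution of the product of the two numbers rolled: 1 w.p. 1/16, 2 w.p. 1/8, 3 w.p. 1/8, 4 w.p. 3/16, 6 w.p. 1/8, 8 w.p. 1/8, …
E[payout] = (1/16)·1 + (1/8)·2 + (1/8)·3 + (3/16)·4 + (1/8)·6 + (1/8)·8 + (1/16)·9 + (1/8)·12 + (1/16)·16 = 25/4
≈ $6.25

$6.25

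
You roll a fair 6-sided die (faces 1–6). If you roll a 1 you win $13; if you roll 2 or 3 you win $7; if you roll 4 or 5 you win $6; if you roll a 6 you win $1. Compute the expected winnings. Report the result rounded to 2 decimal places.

$6.67

E[payout] = (1/6)·1 + (1/3)·6 + (1/3)·7 + (1/6)·13 = 20/3
≈ $6.67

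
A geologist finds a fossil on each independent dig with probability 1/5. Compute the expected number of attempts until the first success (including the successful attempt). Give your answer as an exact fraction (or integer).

For a geometric distribution, E[trials] = 1/p = 1/(1/5) = 5.

5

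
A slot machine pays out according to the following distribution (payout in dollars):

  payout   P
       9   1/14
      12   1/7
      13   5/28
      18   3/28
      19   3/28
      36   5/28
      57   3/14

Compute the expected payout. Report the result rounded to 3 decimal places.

$27.286

E[X] = (1/14)·9 + (1/7)·12 + (5/28)·13 + (3/28)·18 + (3/28)·19 + (5/28)·36 + (3/14)·57
     = 191/7 ≈ 27.286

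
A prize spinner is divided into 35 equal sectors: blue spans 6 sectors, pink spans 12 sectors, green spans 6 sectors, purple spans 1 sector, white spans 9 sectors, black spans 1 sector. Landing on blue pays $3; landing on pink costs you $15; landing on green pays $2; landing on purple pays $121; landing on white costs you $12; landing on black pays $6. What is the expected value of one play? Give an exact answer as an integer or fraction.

-131/35 dollars

E[payout] = (6/35)·3 + (12/35)·(-15) + (6/35)·2 + (1/35)·121 + (9/35)·(-12) + (1/35)·6 = -131/35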